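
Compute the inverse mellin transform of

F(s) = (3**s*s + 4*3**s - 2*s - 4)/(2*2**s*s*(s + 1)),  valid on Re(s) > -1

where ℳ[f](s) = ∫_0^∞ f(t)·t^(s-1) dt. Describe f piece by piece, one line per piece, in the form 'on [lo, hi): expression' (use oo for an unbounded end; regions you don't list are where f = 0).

f breaks at 1/2 into 2 integrals to sum
[0, 1/2) adds the kernel integral of t
segment 1/2 to 3/2 holds (2 - t); add its integral

on [0, 1/2): t
on [1/2, 3/2): 2 - t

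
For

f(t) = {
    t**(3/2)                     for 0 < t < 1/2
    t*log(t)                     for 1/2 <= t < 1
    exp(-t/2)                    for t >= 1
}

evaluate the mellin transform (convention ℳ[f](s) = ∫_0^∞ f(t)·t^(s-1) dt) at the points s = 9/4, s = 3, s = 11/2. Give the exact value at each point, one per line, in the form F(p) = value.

F(9/4) = 2**(3/4)*(-960*2**(1/4) + 120 + 169*sqrt(2) + 390*log(2) + 40560*sqrt(2)*uppergamma(9/4, 1/2))/20280
F(3) = -15/256 + sqrt(2)/144 + log(2)/64 + 26*exp(-1/2)
F(11/2) = -3415/151424 + sqrt(2)/5408 + sqrt(2)*log(2)/832 + 945*sqrt(2)*sqrt(pi)*erfc(sqrt(2)/2) + 2666*exp(-1/2)

breakpoints 1/2, 1: one integral from each of the 3 segments
segment [0, 1/2) carries t**(3/2); integrate it
segment 1/2 to 1 holds t*log(t); add its integral
on [1, ∞): add ∫ exp(-t/2)·t^(s-1) dt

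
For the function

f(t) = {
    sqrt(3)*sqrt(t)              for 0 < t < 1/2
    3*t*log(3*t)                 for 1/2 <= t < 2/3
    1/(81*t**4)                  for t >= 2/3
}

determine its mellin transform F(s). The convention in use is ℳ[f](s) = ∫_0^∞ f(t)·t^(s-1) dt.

the common scale on t comes off first: sqrt(t) on [0, 3/2); t*log(t) on [3/2, 2); t**(-4) on [2, ∞)
summing 3 kernel integrals split by 1/2, 2/3 yields ℳ[f](s)
on [0, 1/2) integrate f = sqrt(3)*sqrt(t) against the kernel
between 1/2 and 2/3 the integrand is 3*t*log(3*t)·t^(s-1)
for t in [2/3, ∞): the term is ∫ 1/(81*t**4)·t^(s-1)

(32*2**(2*s)*s*(s - 4)*(2*s + 1)*log(2) - 32*2**(2*s)*(s - 4)*(2*s + 1) + 32*2**(2*s)*(s - 4)*(2*s + 1)*log(2) + 3**s*s*(s - 4)*(2*s + 1)*(-24*log(3) + 24*log(2)) + 3**s*(s - 4)*(2*s + 1)*(-24*log(3) + 24*log(2)) + 24*3**s*(s - 4)*(2*s + 1) + 16*3**s*sqrt(6)*(s - 4)*(s**2 + 2*s + 1) - 4**s*(2*s + 1)*(s**2 + 2*s + 1))/(16*6**s*(s - 4)*(2*s + 1)*(s**2 + 2*s + 1))
  -1/2 < Re(s) < 4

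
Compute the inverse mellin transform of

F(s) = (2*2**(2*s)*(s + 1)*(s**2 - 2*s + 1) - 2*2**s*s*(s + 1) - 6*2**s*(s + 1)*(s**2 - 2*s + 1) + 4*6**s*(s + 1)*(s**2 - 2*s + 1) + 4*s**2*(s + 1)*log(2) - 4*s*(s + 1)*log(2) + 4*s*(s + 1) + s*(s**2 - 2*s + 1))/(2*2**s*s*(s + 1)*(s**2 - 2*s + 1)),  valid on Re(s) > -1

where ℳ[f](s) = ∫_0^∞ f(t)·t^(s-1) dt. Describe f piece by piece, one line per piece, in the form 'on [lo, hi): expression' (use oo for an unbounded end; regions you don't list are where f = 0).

the 4 pieces separated at 1/2, 1, 2 each add one integral
on [0, 1/2) integrate f = t against the kernel
between 1/2 and 1 the integrand is log(t)/t·t^(s-1)
∫ over [1, 2) of 3·t^(s-1) joins the sum
between 2 and 3 the integrand is 2·t^(s-1)

on [0, 1/2): t
on [1/2, 1): log(t)/t
on [1, 2): 3
on [2, 3): 2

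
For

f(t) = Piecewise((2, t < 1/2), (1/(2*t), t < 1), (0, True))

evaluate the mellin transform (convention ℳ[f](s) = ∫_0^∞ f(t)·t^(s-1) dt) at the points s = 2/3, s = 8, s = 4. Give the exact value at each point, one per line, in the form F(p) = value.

F(2/3) = -3/2 + 3*2**(1/3)
F(8) = 515/7168
F(4) = 17/96

back out the shared t-power: 2*t on [0, 1/2); 1/2 on [1/2, 1)
undo the common scale on t: t on [0, 1); 1/2 on [1, 2)
f breaks at 1/2 into 2 integrals to sum
∫ over [0, 1/2) of 2·t^(s-1) joins the sum
for t in [1/2, 1): the term is ∫ 1/(2*t)·t^(s-1)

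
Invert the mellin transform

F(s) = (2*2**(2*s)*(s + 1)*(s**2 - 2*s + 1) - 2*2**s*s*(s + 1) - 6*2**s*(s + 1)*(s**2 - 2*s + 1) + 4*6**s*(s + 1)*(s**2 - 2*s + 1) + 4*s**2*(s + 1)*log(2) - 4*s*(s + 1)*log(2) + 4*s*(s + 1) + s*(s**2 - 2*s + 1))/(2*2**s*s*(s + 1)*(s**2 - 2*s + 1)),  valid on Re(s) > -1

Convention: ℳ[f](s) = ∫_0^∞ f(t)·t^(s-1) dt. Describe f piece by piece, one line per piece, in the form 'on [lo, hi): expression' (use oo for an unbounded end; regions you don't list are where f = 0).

along the cuts 1/2, 1, 2, ℳ[f](s) splits into 4 integrals
∫ t·t^(s-1) over [0, 1/2)
for t in [1/2, 1): the term is ∫ log(t)/t·t^(s-1)
over [1, 2), the kernel integral of 3 enters the sum
∫ over [2, 3) of 2·t^(s-1) joins the sum

on [0, 1/2): t
on [1/2, 1): log(t)/t
on [1, 2): 3
on [2, 3): 2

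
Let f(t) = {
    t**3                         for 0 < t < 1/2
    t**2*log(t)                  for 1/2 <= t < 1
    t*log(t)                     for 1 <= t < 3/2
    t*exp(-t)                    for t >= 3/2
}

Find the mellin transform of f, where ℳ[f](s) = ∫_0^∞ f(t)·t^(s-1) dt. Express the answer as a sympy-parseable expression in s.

(8*2**s*(s + 1)**2*(s + 3)*(2*s + (s + 1)**2 + 3)*uppergamma(s + 1, 3/2) - 8*2**s*(s + 1)**2*(s + 3) + 8*2**s*(s + 3)*(2*s + (s + 1)**2 + 3) + 3**s*(s + 1)*(s + 3)*(-12*log(2) + 12*log(3))*(2*s + (s + 1)**2 + 3) - 12*3**s*(s + 3)*(2*s + (s + 1)**2 + 3) + (s + 1)**3*(s + 3)*log(4) + (s + 1)**2*(s + 3)*log(4) + 2*(s + 1)**2*(s + 3) + (s + 1)**2*(2*s + (s + 1)**2 + 3))/(8*2**s*(s + 1)**2*(s + 3)*(2*s + (s + 1)**2 + 3))
  Re(s) > -3

peel off the shared t-power: t**2 on [0, 1/2); t*log(t) on [1/2, 1); log(t) on [1, 3/2); …
summing 4 kernel integrals split by 1/2, 1, 3/2 yields ℳ[f](s)
segment [0, 1/2) carries t**3; integrate it
piece [1/2, 1): integrate t**2*log(t) against the kernel
the [1, 3/2) slice contributes ∫ t*log(t)·t^(s-1) dt
on [3/2, ∞) integrate f = t*exp(-t) against the kernel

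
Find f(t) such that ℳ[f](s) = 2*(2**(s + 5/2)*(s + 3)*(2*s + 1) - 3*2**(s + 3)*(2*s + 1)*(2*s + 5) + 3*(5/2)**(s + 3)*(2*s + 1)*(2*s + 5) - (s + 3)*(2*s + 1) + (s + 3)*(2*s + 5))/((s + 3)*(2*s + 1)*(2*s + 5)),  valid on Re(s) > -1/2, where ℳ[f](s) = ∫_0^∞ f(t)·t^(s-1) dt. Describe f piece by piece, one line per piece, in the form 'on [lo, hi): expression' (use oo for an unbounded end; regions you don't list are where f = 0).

split f at 1, 2: ℳ[f](s) collects 3 kernel integrals
piece [0, 1): integrate sqrt(t) against the kernel
segment [1, 2) carries t**(5/2); integrate it
[2, 5/2) adds the kernel integral of 6*t**3

on [0, 1): sqrt(t)
on [1, 2): t**(5/2)
on [2, 5/2): 6*t**3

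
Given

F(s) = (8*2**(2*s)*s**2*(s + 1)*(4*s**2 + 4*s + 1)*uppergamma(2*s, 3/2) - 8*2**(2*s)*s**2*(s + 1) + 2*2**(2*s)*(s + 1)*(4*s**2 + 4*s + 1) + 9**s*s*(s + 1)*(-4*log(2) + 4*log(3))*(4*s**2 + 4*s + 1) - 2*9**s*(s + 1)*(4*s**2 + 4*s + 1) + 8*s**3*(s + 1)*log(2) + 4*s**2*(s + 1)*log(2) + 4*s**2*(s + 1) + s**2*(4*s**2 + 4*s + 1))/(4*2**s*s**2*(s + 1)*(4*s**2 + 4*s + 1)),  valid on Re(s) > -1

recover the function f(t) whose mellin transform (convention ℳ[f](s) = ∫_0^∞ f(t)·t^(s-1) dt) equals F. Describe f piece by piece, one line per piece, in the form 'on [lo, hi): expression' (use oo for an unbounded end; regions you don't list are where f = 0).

on [0, 1/2): t/2
on [1/2, 2): sqrt(2)*sqrt(t)*log(sqrt(2)*sqrt(t)/2)/2
on [2, 9/2): log(sqrt(2)*sqrt(t)/2)
on [9/2, oo): exp(-sqrt(2)*sqrt(t)/2)

invert the common scale on t to get t on [0, 1/4); sqrt(t)*log(sqrt(t)) on [1/4, 1); log(sqrt(t)) on [1, 9/4); …
remove the power substitution first: t**2 on [0, 1/2); t*log(t) on [1/2, 1); log(t) on [1, 3/2); …
along the cuts 1/2, 2, 9/2, ℳ[f](s) splits into 4 integrals
∫ t/2·t^(s-1) over [0, 1/2)
on [1/2, 2) integrate f = sqrt(2)*sqrt(t)*log(sqrt(2)*sqrt(t)/2)/2 against the kernel
∫ log(sqrt(2)*sqrt(t)/2)·t^(s-1) over [2, 9/2)
piece [9/2, ∞): integrate exp(-sqrt(2)*sqrt(t)/2) against the kernel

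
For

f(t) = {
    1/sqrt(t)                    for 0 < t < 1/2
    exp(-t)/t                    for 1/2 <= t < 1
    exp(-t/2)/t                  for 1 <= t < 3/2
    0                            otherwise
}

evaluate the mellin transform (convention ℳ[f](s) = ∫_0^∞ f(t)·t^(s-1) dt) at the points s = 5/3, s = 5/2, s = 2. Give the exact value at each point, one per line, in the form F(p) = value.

reversing the shared t-power: sqrt(t) on [0, 1/2); exp(-t) on [1/2, 1); exp(-t/2) on [1, 3/2)
f breaks at 1/2, 1 into 3 integrals to sum
[0, 1/2) adds the kernel integral of 1/sqrt(t)
∫ exp(-t)/t·t^(s-1) over [1/2, 1)
on [1, 3/2): add ∫ exp(-t/2)/t·t^(s-1) dt

F(5/3) = -2**(2/3)*uppergamma(2/3, 3/4) - uppergamma(2/3, 1) + 3*2**(5/6)/14 + uppergamma(2/3, 1/2) + 2**(2/3)*uppergamma(2/3, 1/2)
F(5/2) = -sqrt(6)*exp(-3/4) - sqrt(2)*sqrt(pi)*erfc(sqrt(3)/2) - exp(-1) - sqrt(pi)*erfc(1)/2 + 1/8 + sqrt(pi)*erfc(sqrt(2)/2)/2 + sqrt(2)*exp(-1/2)/2 + sqrt(2)*sqrt(pi)*erfc(sqrt(2)/2) + 2*exp(-1/2)
F(2) = -2*exp(-3/4) - exp(-1) + sqrt(2)/6 + 3*exp(-1/2)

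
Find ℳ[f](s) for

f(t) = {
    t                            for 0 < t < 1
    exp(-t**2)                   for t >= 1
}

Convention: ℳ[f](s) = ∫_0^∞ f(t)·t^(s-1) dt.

((s + 1)*uppergamma(s/2, 1) + 2)/(2*(s + 1))
  Re(s) > -1

remove the power substitution first: sqrt(t) on [0, 1); exp(-t) on [1, ∞)
integrate the 2 segments split at 1, then add the results
∫ over [0, 1) of t·t^(s-1) joins the sum
over [1, ∞), the kernel integral of exp(-t**2) enters the sum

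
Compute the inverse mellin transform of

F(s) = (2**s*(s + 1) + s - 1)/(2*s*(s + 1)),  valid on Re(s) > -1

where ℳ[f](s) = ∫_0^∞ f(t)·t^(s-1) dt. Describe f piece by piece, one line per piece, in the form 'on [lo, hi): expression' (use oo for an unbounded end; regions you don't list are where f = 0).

on [0, 1): t
on [1, 2): 1/2

the 2 pieces separated at 1 each add one integral
on [0, 1): add ∫ t·t^(s-1) dt
on [1, 2): add ∫ 1/2·t^(s-1) dt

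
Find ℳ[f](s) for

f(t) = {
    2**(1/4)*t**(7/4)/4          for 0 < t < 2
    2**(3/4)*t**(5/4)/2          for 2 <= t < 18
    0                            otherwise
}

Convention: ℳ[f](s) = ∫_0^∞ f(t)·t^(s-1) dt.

undo the common scale on t: t**(7/4) on [0, 1); 2*t**(5/4) on [1, 9)
undo the shared t-power: t**(3/4) on [0, 1); 2*t**(1/4) on [1, 9)
invert the power substitution to get t**(3/2) on [0, 1); 2*sqrt(t) on [1, 3)
cuts at 2: linearity sums the 2 kernel integrals
segment [0, 2) carries 2**(1/4)*t**(7/4)/4; integrate it
[2, 18) adds the kernel integral of 2**(3/4)*t**(5/4)/2

2**(s + 2)*(3**(2*s + 5/2)*(8*s + 14) - 4*s - 9)/((4*s + 5)*(4*s + 7))
  Re(s) > -7/4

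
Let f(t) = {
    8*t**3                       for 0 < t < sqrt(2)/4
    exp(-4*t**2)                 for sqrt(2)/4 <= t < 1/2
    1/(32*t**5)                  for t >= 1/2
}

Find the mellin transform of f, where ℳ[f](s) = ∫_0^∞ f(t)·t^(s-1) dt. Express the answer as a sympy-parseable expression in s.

remove the common scale on t first: t**3 on [0, sqrt(2)/2); exp(-t**2) on [sqrt(2)/2, 1); t**(-5) on [1, ∞)
the power substitution comes off first: t**(3/2) on [0, 1/2); exp(-t) on [1/2, 1); t**(-5/2) on [1, ∞)
integrate the 3 segments split at sqrt(2)/4, 1/2, then add the results
over [0, sqrt(2)/4), the kernel integral of 8*t**3 enters the sum
∫ exp(-4*t**2)·t^(s-1) over [sqrt(2)/4, 1/2)
the [1/2, ∞) slice contributes ∫ 1/(32*t**5)·t^(s-1) dt

(2*2**(s/2)*(s - 5)*(s + 3)*uppergamma(s/2, 1/2) - 2*2**(s/2)*(s - 5)*(s + 3)*uppergamma(s/2, 1) - 4*2**(s/2)*(s + 3) + sqrt(2)*(s - 5))/(4*2**(3*s/2)*(s - 5)*(s + 3))
  -3 < Re(s) < 5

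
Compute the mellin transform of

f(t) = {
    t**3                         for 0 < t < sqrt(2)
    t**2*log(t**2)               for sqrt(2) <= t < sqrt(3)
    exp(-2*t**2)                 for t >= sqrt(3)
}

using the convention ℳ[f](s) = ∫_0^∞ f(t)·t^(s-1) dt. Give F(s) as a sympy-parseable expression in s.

undo the power substitution: t**(3/2) on [0, 2); t*log(t) on [2, 3); exp(-2*t) on [3, ∞)
f breaks at sqrt(2), sqrt(3) into 3 integrals to sum
segment 0 to sqrt(2) holds t**3; add its integral
piece [sqrt(2), sqrt(3)): integrate t**2*log(t**2) against the kernel
between sqrt(3) and ∞ the integrand is exp(-2*t**2)·t^(s-1)

(-12**(s/2)*s*(s + 3)*log(2) - 2*12**(s/2)*(s + 3)*log(2) + 2*12**(s/2)*(s + 3) + 4*12**(s/2)*sqrt(2)*(s**2/4 + s + 1) + 3*18**(s/2)*s*(s + 3)*log(3)/2 - 3*18**(s/2)*(s + 3) + 3*18**(s/2)*(s + 3)*log(3) + 3**(s/2)*(s + 3)*(s**2/4 + s + 1)*uppergamma(s/2, 6))/(2*6**(s/2)*(s + 3)*(s**2/4 + s + 1))
  Re(s) > -3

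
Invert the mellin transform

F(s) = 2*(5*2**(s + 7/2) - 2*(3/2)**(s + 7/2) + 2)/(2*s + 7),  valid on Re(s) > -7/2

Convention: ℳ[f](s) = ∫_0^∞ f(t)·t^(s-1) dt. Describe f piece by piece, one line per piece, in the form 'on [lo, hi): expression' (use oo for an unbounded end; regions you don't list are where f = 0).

on [0, 1): 5*t**(7/2)
on [1, 3/2): 3*t**(7/2)
on [3/2, 2): 5*t**(7/2)

slice at 1, 3/2, transform all 3 pieces, and sum them
segment 0 to 1 holds 5*t**(7/2); add its integral
segment [1, 3/2) carries 3*t**(7/2); integrate it
segment 3/2 to 2 holds 5*t**(7/2); add its integral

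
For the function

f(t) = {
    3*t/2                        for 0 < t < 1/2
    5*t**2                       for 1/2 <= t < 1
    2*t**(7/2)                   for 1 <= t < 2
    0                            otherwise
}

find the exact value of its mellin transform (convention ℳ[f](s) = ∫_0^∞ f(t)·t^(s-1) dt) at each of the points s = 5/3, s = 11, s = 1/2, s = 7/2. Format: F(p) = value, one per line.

F(5/3) = -21*2**(1/3)/1408 + 333/341 + 384*2**(1/6)/31
F(11) = 3047221/12353536 + 65536*sqrt(2)/29
F(1/2) = 19/2
F(7/2) = 2864/77 - sqrt(2)/264

breakpoints 1/2, 1: one integral from each of the 3 segments
[0, 1/2) adds the kernel integral of 3*t/2
segment [1/2, 1) carries 5*t**2; integrate it
segment 1 to 2 holds 2*t**(7/2); add its integral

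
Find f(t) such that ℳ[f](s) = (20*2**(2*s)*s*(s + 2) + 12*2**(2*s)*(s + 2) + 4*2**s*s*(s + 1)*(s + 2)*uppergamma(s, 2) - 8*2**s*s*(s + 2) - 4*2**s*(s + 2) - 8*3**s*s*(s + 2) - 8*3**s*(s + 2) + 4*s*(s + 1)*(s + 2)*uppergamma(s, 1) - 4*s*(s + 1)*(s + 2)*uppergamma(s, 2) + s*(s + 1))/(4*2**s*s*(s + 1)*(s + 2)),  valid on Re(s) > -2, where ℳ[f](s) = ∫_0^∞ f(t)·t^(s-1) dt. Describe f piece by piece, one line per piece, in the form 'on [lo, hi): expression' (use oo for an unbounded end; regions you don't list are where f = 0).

on [0, 1/2): t**2
on [1/2, 1): exp(-2*t)
on [1, 3/2): t + 1
on [3/2, 2): t + 3
on [2, oo): exp(-t)

summing 5 kernel integrals split by 1/2, 1, 3/2, 2 yields ℳ[f](s)
the [0, 1/2) slice contributes ∫ t**2·t^(s-1) dt
[1/2, 1) adds the kernel integral of exp(-2*t)
for t in [1, 3/2): the term is ∫ (t + 1)·t^(s-1)
for t in [3/2, 2): the term is ∫ (t + 3)·t^(s-1)
on [2, ∞): add ∫ exp(-t)·t^(s-1) dt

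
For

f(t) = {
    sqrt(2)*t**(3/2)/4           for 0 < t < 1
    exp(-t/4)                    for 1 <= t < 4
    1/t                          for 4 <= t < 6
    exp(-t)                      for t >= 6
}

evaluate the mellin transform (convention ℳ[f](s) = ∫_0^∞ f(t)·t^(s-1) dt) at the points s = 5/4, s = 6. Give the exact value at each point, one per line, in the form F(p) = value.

the common scale on t comes off first: t**(3/2) on [0, 1/2); exp(-t/2) on [1/2, 2); 1/(2*t) on [2, 3); …
cuts at 1, 4, 6: linearity sums the 4 kernel integrals
[0, 1) adds the kernel integral of sqrt(2)*t**(3/2)/4
[1, 4) adds the kernel integral of exp(-t/4)
segment [4, 6) carries 1/t; integrate it
∫ over [6, ∞) of exp(-t)·t^(s-1) joins the sum

F(5/4) = -43*sqrt(2)/11 - 4*sqrt(2)*uppergamma(5/4, 1) + uppergamma(5/4, 6) + 4*sqrt(2)*uppergamma(5/4, 1/4) + 4*6**(1/4)
F(6) = -1335296*exp(-1) + sqrt(2)/30 + 21576*exp(-6) + 6752/5 + 631124*exp(-1/4)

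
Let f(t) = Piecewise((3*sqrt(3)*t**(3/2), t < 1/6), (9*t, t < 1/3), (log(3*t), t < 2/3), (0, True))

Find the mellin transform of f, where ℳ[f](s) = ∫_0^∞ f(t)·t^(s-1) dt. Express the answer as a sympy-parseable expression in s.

strip the common scale on t: t**(3/2) on [0, 1/2); 3*t on [1/2, 1); log(t) on [1, 2)
breakpoints 1/6, 1/3: one integral from each of the 3 segments
on [0, 1/6) integrate f = 3*sqrt(3)*t**(3/2) against the kernel
over [1/6, 1/3), the kernel integral of 9*t enters the sum
on [1/3, 2/3) integrate f = log(3*t) against the kernel

(2**(2*s)*s*(s + 1)*(2*s + 3)*log(4) - 2*2**(2*s)*(s + 1)*(2*s + 3) + 6*2**s*s**2*(2*s + 3) + 2*2**s*(s + 1)*(2*s + 3) + sqrt(2)*s**2*(s + 1) - 3*s**2*(2*s + 3))/(2*6**s*s**2*(s + 1)*(2*s + 3))
  Re(s) > -3/2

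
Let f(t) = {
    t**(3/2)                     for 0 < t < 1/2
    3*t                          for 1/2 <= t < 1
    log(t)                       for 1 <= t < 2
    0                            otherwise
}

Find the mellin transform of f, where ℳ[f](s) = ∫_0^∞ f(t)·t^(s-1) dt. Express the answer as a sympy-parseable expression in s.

(-2*2**(2*s)*(s + 1)*(2*s + 3) + 6*2**s*s**2*(2*s + 3) + 2*2**s*(s + 1)*(2*s + 3) + 4**s*s*(s + 1)*(2*s + 3)*log(4) + sqrt(2)*s**2*(s + 1) - 3*s**2*(2*s + 3))/(2*2**s*s**2*(s + 1)*(2*s + 3))
  Re(s) > -3/2

breakpoints 1/2, 1: one integral from each of the 3 segments
for t in [0, 1/2): the term is ∫ t**(3/2)·t^(s-1)
between 1/2 and 1 the integrand is 3*t·t^(s-1)
the [1, 2) slice contributes ∫ log(t)·t^(s-1) dt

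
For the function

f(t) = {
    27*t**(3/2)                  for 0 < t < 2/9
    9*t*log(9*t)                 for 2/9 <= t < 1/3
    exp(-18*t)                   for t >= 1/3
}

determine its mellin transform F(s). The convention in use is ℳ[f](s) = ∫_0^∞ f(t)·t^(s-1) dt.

(-12**s*s*(2*s + 3)*log(4) - 12**s*(2*s + 3)*log(4) + 12**s*(4*s + 6) + 12**s*sqrt(2)*(4*s**2 + 8*s + 4) + 3*18**s*s*(2*s + 3)*log(3) + 18**s*(-6*s - 9) + 3*18**s*(2*s + 3)*log(3) + 3**s*(2*s + 3)*(s**2 + 2*s + 1)*uppergamma(s, 6))/(54**s*(2*s + 3)*(s**2 + 2*s + 1))
  Re(s) > -3/2

undo the common scale on t: 3*sqrt(3)*t**(3/2) on [0, 2/3); 3*t*log(3*t) on [2/3, 1); exp(-6*t) on [1, ∞)
strip the common scale on t: t**(3/2) on [0, 2); t*log(t) on [2, 3); exp(-2*t) on [3, ∞)
the 3 pieces separated at 2/9, 1/3 each add one integral
between 0 and 2/9 the integrand is 27*t**(3/2)·t^(s-1)
over [2/9, 1/3), the kernel integral of 9*t*log(9*t) enters the sum
∫ exp(-18*t)·t^(s-1) over [1/3, ∞)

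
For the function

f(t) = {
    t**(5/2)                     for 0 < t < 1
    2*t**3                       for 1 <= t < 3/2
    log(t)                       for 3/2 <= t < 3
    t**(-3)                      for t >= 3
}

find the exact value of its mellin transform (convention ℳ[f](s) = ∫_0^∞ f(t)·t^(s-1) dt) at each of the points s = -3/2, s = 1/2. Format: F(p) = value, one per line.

the shared t-power comes off first: t**(3/2) on [0, 1); 2*t**2 on [1, 3/2); log(t)/t on [3/2, 3); …
treat the 4 regions marked off by 1, 3/2, 3 separately and sum
the [0, 1) slice contributes ∫ t**(5/2)·t^(s-1) dt
segment 1 to 3/2 holds 2*t**3; add its integral
the [3/2, 3) slice contributes ∫ log(t)·t^(s-1) dt
[3, ∞) adds the kernel integral of t**(-3)

F(-3/2) = -1/3 - 4*sqrt(6)*log(2)/27 - 2*sqrt(3)*log(3)/27 - 106*sqrt(3)/2187 + 4*sqrt(6)*log(3)/27 + 89*sqrt(6)/81
F(1/2) = -538*sqrt(3)/135 - 5/21 + log(2**(sqrt(6))*3**(-sqrt(6) + 2*sqrt(3))) + 83*sqrt(6)/28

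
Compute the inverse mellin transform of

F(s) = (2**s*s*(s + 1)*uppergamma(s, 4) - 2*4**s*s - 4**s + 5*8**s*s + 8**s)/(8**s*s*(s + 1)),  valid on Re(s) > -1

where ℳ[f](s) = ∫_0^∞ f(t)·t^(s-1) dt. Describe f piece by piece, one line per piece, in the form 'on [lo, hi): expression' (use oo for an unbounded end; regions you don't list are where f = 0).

on [0, 1/2): 2*t
on [1/2, 1): 4*t + 1
on [1, oo): exp(-4*t)

the common scale on t comes off first: t on [0, 1); 2*t + 1 on [1, 2); exp(-2*t) on [2, ∞)
integrate the 3 segments split at 1/2, 1, then add the results
for t in [0, 1/2): the term is ∫ 2*t·t^(s-1)
∫ over [1/2, 1) of (4*t + 1)·t^(s-1) joins the sum
between 1 and ∞ the integrand is exp(-4*t)·t^(s-1)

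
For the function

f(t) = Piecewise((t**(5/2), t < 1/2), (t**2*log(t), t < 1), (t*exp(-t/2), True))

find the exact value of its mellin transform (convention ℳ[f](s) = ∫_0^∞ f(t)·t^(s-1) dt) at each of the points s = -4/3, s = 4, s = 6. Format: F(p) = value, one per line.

F(-4/3) = 2**(1/3)*(-63*2**(2/3) + 12*sqrt(2) + 28*2**(1/3)*uppergamma(-1/3, 1/2) + 42*log(2) + 63)/56
F(4) = -7/256 + sqrt(2)/832 + log(2)/384 + 1266*exp(-1/2)
F(6) = -255/16384 + sqrt(2)/4352 + log(2)/2048 + 151946*exp(-1/2)

peel off the power substitution: t**(5/4) on [0, 1/4); t*log(sqrt(t)) on [1/4, 1); sqrt(t)*exp(-sqrt(t)/2) on [1, ∞)
invert the shared t-power to get t**(3/4) on [0, 1/4); sqrt(t)*log(sqrt(t)) on [1/4, 1); exp(-sqrt(t)/2) on [1, ∞)
undo the power substitution: t**(3/2) on [0, 1/2); t*log(t) on [1/2, 1); exp(-t/2) on [1, ∞)
integrate the 3 segments split at 1/2, 1, then add the results
on [0, 1/2): add ∫ t**(5/2)·t^(s-1) dt
over [1/2, 1), the kernel integral of t**2*log(t) enters the sum
segment 1 to ∞ holds t*exp(-t/2); add its integral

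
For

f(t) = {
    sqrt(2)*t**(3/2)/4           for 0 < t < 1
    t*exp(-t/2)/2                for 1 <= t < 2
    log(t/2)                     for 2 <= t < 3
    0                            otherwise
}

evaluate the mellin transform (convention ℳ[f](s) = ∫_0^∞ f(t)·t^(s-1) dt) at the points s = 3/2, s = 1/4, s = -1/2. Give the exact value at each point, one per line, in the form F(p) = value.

invert the common scale on t to get t**(3/2) on [0, 1/2); t*exp(-t) on [1/2, 1); log(t) on [1, 3/2)
peel off the shared t-power: sqrt(t) on [0, 1/2); exp(-t) on [1/2, 1); log(t)/t on [1, 3/2)
integrate the 3 segments split at 1, 2, then add the results
∫ over [0, 1) of sqrt(2)*t**(3/2)/4·t^(s-1) joins the sum
on [1, 2) integrate f = t*exp(-t/2)/2 against the kernel
the [2, 3) slice contributes ∫ log(t/2)·t^(s-1) dt

F(3/2) = -5*sqrt(2)*exp(-1) - 4*sqrt(3)/3 - 3*sqrt(2)*sqrt(pi)*erfc(1)/2 + 3*sqrt(2)*sqrt(pi)*erfc(sqrt(2)/2)/2 + 35*sqrt(2)/36 + log(3**(72*sqrt(3))/2**(72*sqrt(3)))/36 + 4*exp(-1/2)
F(1/4) = -16*3**(1/4) - 2**(1/4)*uppergamma(5/4, 1) + sqrt(2)/7 + 2**(1/4)*uppergamma(5/4, 1/2) + log(3**(4*3**(1/4))/2**(4*3**(1/4))) + 16*2**(1/4)
F(-1/2) = -4*sqrt(3)/3 - 2*sqrt(3)*log(3)/3 - sqrt(2)*sqrt(pi)*erfc(1)/2 + sqrt(2)*sqrt(pi)*erfc(sqrt(2)/2)/2 + 2*sqrt(3)*log(2)/3 + 9*sqrt(2)/4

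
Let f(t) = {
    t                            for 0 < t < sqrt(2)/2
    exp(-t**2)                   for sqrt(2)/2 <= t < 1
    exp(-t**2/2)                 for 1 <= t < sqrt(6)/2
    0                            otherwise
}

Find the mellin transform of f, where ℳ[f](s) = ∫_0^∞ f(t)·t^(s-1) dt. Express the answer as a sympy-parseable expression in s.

(2**(s/2)*(s + 1)*uppergamma(s/2, 1/2) - 2**(s/2)*(s + 1)*uppergamma(s/2, 1) + 2**s*(s + 1)*uppergamma(s/2, 1/2) - 4**(s/2)*(s + 1)*uppergamma(s/2, 3/4) + sqrt(2))/(2*2**(s/2)*(s + 1))
  Re(s) > -1

undo the power substitution: sqrt(t) on [0, 1/2); exp(-t) on [1/2, 1); exp(-t/2) on [1, 3/2)
treat the 3 regions marked off by sqrt(2)/2, 1 separately and sum
the [0, sqrt(2)/2) slice contributes ∫ t·t^(s-1) dt
for t in [sqrt(2)/2, 1): the term is ∫ exp(-t**2)·t^(s-1)
for t in [1, sqrt(6)/2): the term is ∫ exp(-t**2/2)·t^(s-1)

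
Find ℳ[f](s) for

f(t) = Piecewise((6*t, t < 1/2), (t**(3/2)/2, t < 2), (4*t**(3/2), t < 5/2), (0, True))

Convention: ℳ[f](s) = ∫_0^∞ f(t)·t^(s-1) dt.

(-2**(-s - 3/2)*(s + 1) + 6*2**(-s - 1)*(2*s + 3) - 7*2**(s + 3/2)*(s + 1) + 8*(5/2)**(s + 3/2)*(s + 1))/((s + 1)*(2*s + 3))
  Re(s) > -1

integrate the 3 segments split at 1/2, 2, then add the results
the [0, 1/2) slice contributes ∫ 6*t·t^(s-1) dt
piece [1/2, 2): integrate t**(3/2)/2 against the kernel
over [2, 5/2), the kernel integral of 4*t**(3/2) enters the sum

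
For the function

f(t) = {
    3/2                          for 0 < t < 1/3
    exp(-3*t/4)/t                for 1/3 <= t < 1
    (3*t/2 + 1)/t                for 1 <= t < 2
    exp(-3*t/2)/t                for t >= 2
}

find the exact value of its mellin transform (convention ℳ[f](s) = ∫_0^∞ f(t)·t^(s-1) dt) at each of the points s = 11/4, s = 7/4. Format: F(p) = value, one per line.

F(11/4) = 2*3**(1/4)*(-308*sqrt(2)*uppergamma(7/4, 3/4) - 129*3**(3/4) + 7 + 77*2**(3/4)*uppergamma(7/4, 3) + 308*sqrt(2)*uppergamma(7/4, 1/4) + 384*6**(3/4))/693
F(7/4) = 3**(1/4)*(-46*3**(3/4) - 42*sqrt(2)*uppergamma(3/4, 3/4) + 21*2**(3/4)*uppergamma(3/4, 3) + 6 + 42*sqrt(2)*uppergamma(3/4, 1/4) + 64*6**(3/4))/63

undo the shared t-power: 3*t/2 on [0, 1/3); exp(-3*t/4) on [1/3, 1); 3*t/2 + 1 on [1, 2); …
peel off the common scale on t: t on [0, 1/2); exp(-t/2) on [1/2, 3/2); t + 1 on [3/2, 3); …
integrate the 4 segments split at 1/3, 1, 2, then add the results
∫ over [0, 1/3) of 3/2·t^(s-1) joins the sum
over [1/3, 1), the kernel integral of exp(-3*t/4)/t enters the sum
segment [1, 2) carries (3*t/2 + 1)/t; integrate it
over [2, ∞), the kernel integral of exp(-3*t/2)/t enters the sum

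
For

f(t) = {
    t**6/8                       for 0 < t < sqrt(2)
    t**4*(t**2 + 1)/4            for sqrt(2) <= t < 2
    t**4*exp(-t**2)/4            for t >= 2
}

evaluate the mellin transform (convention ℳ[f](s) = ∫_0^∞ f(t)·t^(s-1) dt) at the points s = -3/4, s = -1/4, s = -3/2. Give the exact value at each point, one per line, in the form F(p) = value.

invert the power substitution to get t**3/8 on [0, 2); t**2*(t + 1)/4 on [2, 4); t**2*exp(-t)/4 on [4, ∞)
the common scale on t comes off first: t**3 on [0, 1); t**2*(2*t + 1) on [1, 2); t**2*exp(-2*t) on [2, ∞)
undo the shared t-power: t on [0, 1); 2*t + 1 on [1, 2); exp(-2*t) on [2, ∞)
decompose at sqrt(2), 2; ℳ[f](s) sums the 3 pieces' integrals
on [0, sqrt(2)): add ∫ t**6/8·t^(s-1) dt
on [sqrt(2), 2) integrate f = t**4*(t**2 + 1)/4 against the kernel
on [2, ∞) integrate f = t**4*exp(-t**2)/4 against the kernel

F(-3/4) = -68*2**(5/8)/273 + uppergamma(13/8, 4)/8 + 584*2**(1/4)/273
F(-1/4) = -76*2**(7/8)/345 + uppergamma(15/8, 4)/8 + 664*2**(3/4)/345
F(-3/2) = -14*2**(1/4)/45 + uppergamma(5/4, 4)/8 + 58*sqrt(2)/45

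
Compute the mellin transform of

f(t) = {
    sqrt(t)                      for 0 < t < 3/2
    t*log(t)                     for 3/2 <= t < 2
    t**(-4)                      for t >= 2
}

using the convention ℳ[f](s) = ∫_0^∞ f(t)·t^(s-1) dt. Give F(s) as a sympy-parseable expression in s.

(-32*2**(2*s)*(s - 4)*(2*s + 1) + 3**s*s*(s - 4)*(2*s + 1)*(-24*log(3) + 24*log(2)) + 3**s*(s - 4)*(2*s + 1)*(-24*log(3) + 24*log(2)) + 24*3**s*(s - 4)*(2*s + 1) + 16*3**s*sqrt(6)*(s - 4)*(s**2 + 2*s + 1) + 32*4**s*s*(s - 4)*(2*s + 1)*log(2) + 32*4**s*(s - 4)*(2*s + 1)*log(2) - 4**s*(2*s + 1)*(s**2 + 2*s + 1))/(16*2**s*(s - 4)*(2*s + 1)*(s**2 + 2*s + 1))
  -1/2 < Re(s) < 4

treat the 3 regions marked off by 3/2, 2 separately and sum
over [0, 3/2), the kernel integral of sqrt(t) enters the sum
on [3/2, 2) integrate f = t*log(t) against the kernel
∫ over [2, ∞) of t**(-4)·t^(s-1) joins the sum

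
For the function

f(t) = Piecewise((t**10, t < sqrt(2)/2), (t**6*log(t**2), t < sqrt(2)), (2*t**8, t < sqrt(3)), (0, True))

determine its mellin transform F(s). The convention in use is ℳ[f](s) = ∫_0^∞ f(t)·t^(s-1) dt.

undo the shared t-power: t**8 on [0, sqrt(2)/2); t**4*log(t**2) on [sqrt(2)/2, sqrt(2)); 2*t**6 on [sqrt(2), sqrt(3))
undo the power substitution: t**4 on [0, 1/2); t**2*log(t) on [1/2, 2); 2*t**3 on [2, 3)
remove the shared t-power first: t**2 on [0, 1/2); log(t) on [1/2, 2); 2*t on [2, 3)
integrate the 3 segments split at sqrt(2)/2, sqrt(2), then add the results
[0, sqrt(2)/2) adds the kernel integral of t**10
over [sqrt(2)/2, sqrt(2)), the kernel integral of t**6*log(t**2) enters the sum
segment sqrt(2) to sqrt(3) holds 2*t**8; add its integral

2**(-s/2 - 3)*(-16*2**(s + 6)*(s/2 + 3)**2*(s/2 + 5) + 4*2**(s + 6)*(s/2 + 3)*(s/2 + 4)*(s/2 + 5)*log(2) - 4*2**(s + 6)*(s/2 + 4)*(s/2 + 5) + 24*6**(s/2 + 3)*(s/2 + 3)**2*(s/2 + 5) + (s/2 + 3)**2*(s/2 + 4) + 4*(s/2 + 3)*(s/2 + 4)*(s/2 + 5)*log(2) + (s/2 + 5)*(2*s + 16))/(8*(s/2 + 3)**2*(s/2 + 4)*(s/2 + 5))
  Re(s) > -10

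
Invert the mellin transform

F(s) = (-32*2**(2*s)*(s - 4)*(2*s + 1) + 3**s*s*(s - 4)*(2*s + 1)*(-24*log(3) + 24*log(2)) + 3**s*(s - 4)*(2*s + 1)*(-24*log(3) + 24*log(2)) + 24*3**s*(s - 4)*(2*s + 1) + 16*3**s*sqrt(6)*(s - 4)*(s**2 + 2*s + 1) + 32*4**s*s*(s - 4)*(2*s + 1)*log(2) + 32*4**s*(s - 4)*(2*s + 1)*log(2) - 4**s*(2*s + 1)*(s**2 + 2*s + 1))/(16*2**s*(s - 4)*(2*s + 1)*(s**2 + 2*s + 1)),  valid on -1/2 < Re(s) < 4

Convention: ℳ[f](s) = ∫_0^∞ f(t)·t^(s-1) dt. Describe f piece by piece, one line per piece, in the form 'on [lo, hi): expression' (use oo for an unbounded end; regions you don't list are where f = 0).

on [0, 3/2): sqrt(t)
on [3/2, 2): t*log(t)
on [2, oo): t**(-4)

summing 3 kernel integrals split by 3/2, 2 yields ℳ[f](s)
∫ sqrt(t)·t^(s-1) over [0, 3/2)
∫ t*log(t)·t^(s-1) over [3/2, 2)
∫ t**(-4)·t^(s-1) over [2, ∞)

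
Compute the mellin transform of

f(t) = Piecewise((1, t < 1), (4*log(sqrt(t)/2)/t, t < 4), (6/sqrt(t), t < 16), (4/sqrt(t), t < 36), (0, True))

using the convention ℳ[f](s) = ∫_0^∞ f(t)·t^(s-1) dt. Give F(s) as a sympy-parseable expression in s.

(6*16**s*s**3 - 12*16**s*s**2 + 6*16**s*s - 36*2**(2*s)*s**3 + 66*2**(2*s)*s**2 - 33*2**(2*s)*s + 8*6**(2*s)*s**3 - 16*6**(2*s)*s**2 + 8*6**(2*s)*s + 12*s**3 + 48*s**3*log(2) - 72*s**2*log(2) - 6*s**2 + 12*s + 24*s*log(2) - 6)/(6*s*(2*s**3 - 5*s**2 + 4*s - 1))
  Re(s) > 0

invert the power substitution to get 1 on [0, 1); 4*log(t/2)/t**2 on [1, 2); 6/t on [2, 4); …
invert the common scale on t to get 1 on [0, 1/2); log(t)/t**2 on [1/2, 1); 3/t on [1, 2); …
back out the shared t-power: t on [0, 1/2); log(t)/t on [1/2, 1); 3 on [1, 2); …
integrate the 4 segments split at 1, 4, 16, then add the results
over [0, 1), the kernel integral of 1 enters the sum
∫ over [1, 4) of 4*log(sqrt(t)/2)/t·t^(s-1) joins the sum
between 4 and 16 the integrand is 6/sqrt(t)·t^(s-1)
between 16 and 36 the integrand is 4/sqrt(t)·t^(s-1)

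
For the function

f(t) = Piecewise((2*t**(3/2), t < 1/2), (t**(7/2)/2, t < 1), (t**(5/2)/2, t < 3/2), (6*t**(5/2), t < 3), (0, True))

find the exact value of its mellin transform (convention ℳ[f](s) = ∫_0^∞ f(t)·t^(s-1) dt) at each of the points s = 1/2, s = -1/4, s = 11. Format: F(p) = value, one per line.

f breaks at 1/2, 1, 3/2 into 4 integrals to sum
between 0 and 1/2 the integrand is 2*t**(3/2)·t^(s-1)
segment [1/2, 1) carries t**(7/2)/2; integrate it
piece [1, 3/2): integrate t**(5/2)/2 against the kernel
on [3/2, 3): add ∫ 6*t**(5/2)·t^(s-1) dt

F(1/2) = 18437/384
F(-1/4) = -11*2**(3/4)*3**(1/4)/4 - 8/117 + 203*2**(3/4)/520 + 24*3**(1/4)
F(11) = -649539*sqrt(6)/16384 - 2/783 + 439*sqrt(2)/23756800 + 708588*sqrt(3)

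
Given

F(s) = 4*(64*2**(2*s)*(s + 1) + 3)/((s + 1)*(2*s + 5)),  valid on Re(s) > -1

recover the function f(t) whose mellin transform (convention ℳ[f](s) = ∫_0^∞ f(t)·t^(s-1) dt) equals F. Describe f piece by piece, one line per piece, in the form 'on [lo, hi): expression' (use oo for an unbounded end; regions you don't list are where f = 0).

summing 2 kernel integrals split by 1 yields ℳ[f](s)
the [0, 1) slice contributes ∫ 4*t·t^(s-1) dt
piece [1, 4): integrate 4*t**(5/2) against the kernel

on [0, 1): 4*t
on [1, 4): 4*t**(5/2)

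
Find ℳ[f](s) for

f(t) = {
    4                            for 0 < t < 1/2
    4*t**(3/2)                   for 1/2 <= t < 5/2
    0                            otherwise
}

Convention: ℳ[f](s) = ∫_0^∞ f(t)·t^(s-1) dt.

2**(1 - s)*(sqrt(10)*5**(s + 1)*s - sqrt(2)*s + 4*s + 6)/(s*(2*s + 3))
  Re(s) > 0

split f at 1/2: ℳ[f](s) collects 2 kernel integrals
segment 0 to 1/2 holds 4; add its integral
on [1/2, 5/2): add ∫ 4*t**(3/2)·t^(s-1) dt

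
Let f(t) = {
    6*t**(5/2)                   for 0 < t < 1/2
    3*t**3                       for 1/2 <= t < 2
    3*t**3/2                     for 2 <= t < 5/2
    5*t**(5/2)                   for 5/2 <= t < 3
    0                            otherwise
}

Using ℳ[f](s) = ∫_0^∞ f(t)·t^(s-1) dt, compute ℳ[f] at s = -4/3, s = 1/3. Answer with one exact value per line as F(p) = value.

decompose at 1/2, 2, 5/2; ℳ[f](s) sums the 4 pieces' integrals
∫ over [0, 1/2) of 6*t**(5/2)·t^(s-1) joins the sum
[1/2, 2) adds the kernel integral of 3*t**3
the [2, 5/2) slice contributes ∫ 3*t**3/2·t^(s-1) dt
[5/2, 3) adds the kernel integral of 5*t**(5/2)

F(-4/3) = -75*2**(5/6)*5**(1/6)/14 - 9*2**(1/3)/20 + 9*2**(5/6)/7 + 9*2**(2/3)/5 + 9*2**(1/3)*5**(2/3)/8 + 90*3**(1/6)/7
F(1/3) = -375*2**(1/6)*5**(5/6)/68 - 9*2**(2/3)/160 + 9*2**(1/6)/34 + 18*2**(1/3)/5 + 225*2**(2/3)*5**(1/3)/64 + 270*3**(5/6)/17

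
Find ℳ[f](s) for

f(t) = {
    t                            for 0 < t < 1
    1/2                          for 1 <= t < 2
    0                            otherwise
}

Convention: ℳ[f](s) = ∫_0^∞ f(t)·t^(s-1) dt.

split f at 1: ℳ[f](s) collects 2 kernel integrals
over [0, 1), the kernel integral of t enters the sum
segment 1 to 2 holds 1/2; add its integral

(2**s*(s + 1) + s - 1)/(2*s*(s + 1))
  Re(s) > -1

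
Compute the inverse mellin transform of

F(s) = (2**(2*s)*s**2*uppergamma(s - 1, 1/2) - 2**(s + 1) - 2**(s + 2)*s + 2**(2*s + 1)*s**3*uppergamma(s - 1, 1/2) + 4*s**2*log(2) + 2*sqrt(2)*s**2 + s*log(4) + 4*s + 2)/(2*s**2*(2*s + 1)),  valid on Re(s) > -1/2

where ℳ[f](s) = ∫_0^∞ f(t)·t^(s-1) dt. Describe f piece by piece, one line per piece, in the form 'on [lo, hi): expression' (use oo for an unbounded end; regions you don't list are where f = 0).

reversing the common scale on t: sqrt(t) on [0, 1/2); log(t) on [1/2, 1); exp(-t/2)/t on [1, ∞)
remove the shared t-power first: t**(3/2) on [0, 1/2); t*log(t) on [1/2, 1); exp(-t/2) on [1, ∞)
integrate the 3 segments split at 1, 2, then add the results
segment [0, 1) carries sqrt(2)*sqrt(t)/2; integrate it
the [1, 2) slice contributes ∫ log(t/2)·t^(s-1) dt
[2, ∞) adds the kernel integral of 2*exp(-t/4)/t

on [0, 1): sqrt(2)*sqrt(t)/2
on [1, 2): log(t/2)
on [2, oo): 2*exp(-t/4)/t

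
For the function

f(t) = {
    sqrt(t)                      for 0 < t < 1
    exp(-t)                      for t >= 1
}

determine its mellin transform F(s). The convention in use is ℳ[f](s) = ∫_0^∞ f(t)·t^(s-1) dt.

summing 2 kernel integrals split by 1 yields ℳ[f](s)
∫ sqrt(t)·t^(s-1) over [0, 1)
segment 1 to ∞ holds exp(-t); add its integral

((2*s + 1)*uppergamma(s, 1) + 2)/(2*s + 1)
  Re(s) > -1/2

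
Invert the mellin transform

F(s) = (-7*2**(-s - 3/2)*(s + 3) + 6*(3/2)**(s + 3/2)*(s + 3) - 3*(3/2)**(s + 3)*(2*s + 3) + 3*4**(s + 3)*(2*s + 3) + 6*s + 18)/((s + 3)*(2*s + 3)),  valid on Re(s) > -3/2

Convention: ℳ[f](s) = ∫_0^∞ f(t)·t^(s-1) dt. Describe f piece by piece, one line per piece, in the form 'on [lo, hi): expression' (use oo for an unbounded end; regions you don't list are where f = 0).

split f at 1/2, 1, 3/2: ℳ[f](s) collects 4 kernel integrals
piece [0, 1/2): integrate 5*t**(3/2)/2 against the kernel
for t in [1/2, 1): the term is ∫ 6*t**(3/2)·t^(s-1)
between 1 and 3/2 the integrand is 3*t**(3/2)·t^(s-1)
between 3/2 and 4 the integrand is 3*t**3·t^(s-1)

on [0, 1/2): 5*t**(3/2)/2
on [1/2, 1): 6*t**(3/2)
on [1, 3/2): 3*t**(3/2)
on [3/2, 4): 3*t**3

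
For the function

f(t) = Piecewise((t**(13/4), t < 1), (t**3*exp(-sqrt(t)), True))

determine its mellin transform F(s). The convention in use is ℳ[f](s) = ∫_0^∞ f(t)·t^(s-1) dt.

undo the shared t-power: t**(5/4) on [0, 1); t*exp(-sqrt(t)) on [1, ∞)
the power substitution comes off first: t**(5/2) on [0, 1); t**2*exp(-t) on [1, ∞)
reversing the shared t-power: sqrt(t) on [0, 1); exp(-t) on [1, ∞)
integrate the 2 segments split at 1, then add the results
segment [0, 1) carries t**(13/4); integrate it
over [1, ∞), the kernel integral of t**3*exp(-sqrt(t)) enters the sum

2*((4*s + 13)*uppergamma(2*s + 6, 1) + 2)/(4*s + 13)
  Re(s) > -13/4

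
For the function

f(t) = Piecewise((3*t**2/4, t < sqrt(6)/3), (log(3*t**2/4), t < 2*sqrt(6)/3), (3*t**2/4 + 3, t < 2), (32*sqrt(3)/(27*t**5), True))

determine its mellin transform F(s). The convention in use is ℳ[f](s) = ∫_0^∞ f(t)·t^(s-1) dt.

(-135*2**s*s**2*(s - 5)/2 + 27*2**s*s*(s/2 + 1)*(s - 5)*log(2) - 81*2**s*s*(s - 5) - 54*2**s*(s/2 + 1)*(s - 5) - sqrt(3)*6**(s/2)*s**2*(s/2 + 1) + 81*6**(s/2)*s**2*(s - 5) + 81*6**(s/2)*s*(s - 5) + 27*s**2*(s - 5)/4 + 27*s*(s/2 + 1)*(s - 5)*log(2) + (s - 5)*(27*s + 54))/(27*(3/2)**(s/2)*s**2*(s/2 + 1)*(s - 5))
  -2 < Re(s) < 5

peel off the power substitution: 3*t/4 on [0, 2/3); log(3*t/4) on [2/3, 8/3); 3*t/4 + 3 on [8/3, 4); …
remove the common scale on t first: t/2 on [0, 1); log(t/2) on [1, 4); t/2 + 3 on [4, 6); …
reversing the common scale on t: t on [0, 1/2); log(t) on [1/2, 2); t + 3 on [2, 3); …
summing 4 kernel integrals split by sqrt(6)/3, 2*sqrt(6)/3, 2 yields ℳ[f](s)
on [0, sqrt(6)/3): add ∫ 3*t**2/4·t^(s-1) dt
segment sqrt(6)/3 to 2*sqrt(6)/3 holds log(3*t**2/4); add its integral
segment [2*sqrt(6)/3, 2) carries (3*t**2/4 + 3); integrate it
between 2 and ∞ the integrand is 32*sqrt(3)/(27*t**5)·t^(s-1)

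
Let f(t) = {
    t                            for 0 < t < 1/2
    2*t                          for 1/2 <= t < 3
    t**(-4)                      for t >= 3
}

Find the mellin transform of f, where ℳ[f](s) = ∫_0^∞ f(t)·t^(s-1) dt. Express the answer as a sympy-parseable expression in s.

(970*6**s*s - 3890*6**s - 81*s + 324)/(162*2**s*(s**2 - 3*s - 4))
  -1 < Re(s) < 4

decompose at 1/2, 3; ℳ[f](s) sums the 3 pieces' integrals
∫ t·t^(s-1) over [0, 1/2)
∫ over [1/2, 3) of 2*t·t^(s-1) joins the sum
∫ over [3, ∞) of t**(-4)·t^(s-1) joins the sum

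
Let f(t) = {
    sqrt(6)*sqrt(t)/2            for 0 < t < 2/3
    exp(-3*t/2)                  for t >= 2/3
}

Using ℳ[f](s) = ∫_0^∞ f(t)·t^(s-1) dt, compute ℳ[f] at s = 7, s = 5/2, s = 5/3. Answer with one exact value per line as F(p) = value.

remove the common scale on t first: sqrt(t) on [0, 1); exp(-t) on [1, ∞)
along the cuts 2/3, ℳ[f](s) splits into 2 integrals
[0, 2/3) adds the kernel integral of sqrt(6)*sqrt(t)/2
[2/3, ∞) adds the kernel integral of exp(-3*t/2)

F(7) = 256/32805 + 250496*exp(-1)/2187
F(5/2) = sqrt(6)*(E*(9*sqrt(pi)*erfc(1) + 4) + 30)*exp(-1)/81
F(5/3) = 2*12**(1/3)*(6 + 13*uppergamma(5/3, 1))/117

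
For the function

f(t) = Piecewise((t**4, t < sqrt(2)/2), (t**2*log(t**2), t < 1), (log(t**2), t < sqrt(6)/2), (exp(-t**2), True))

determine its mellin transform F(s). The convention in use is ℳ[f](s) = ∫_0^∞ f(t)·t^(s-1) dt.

(sqrt(2)/2)**s*(2*2**(s/2)*s**2*(s + 4)*(s**2 + 4*s + 4)*uppergamma(s/2, 3/2) - 8*2**(s/2)*s**2*(s + 4) + 8*2**(s/2)*(s + 4)*(s**2 + 4*s + 4) + 3**(s/2)*s*(s + 4)*(-4*log(2) + 4*log(3))*(s**2 + 4*s + 4) - 8*3**(s/2)*(s + 4)*(s**2 + 4*s + 4) + s**3*(s + 4)*log(4) + 4*s**2*(s + 4)*log(2) + 4*s**2*(s + 4) + s**2*(s**2 + 4*s + 4))/(4*s**2*(s + 4)*(s**2 + 4*s + 4))
  Re(s) > -4

remove the power substitution first: t**2 on [0, 1/2); t*log(t) on [1/2, 1); log(t) on [1, 3/2); …
linearity at sqrt(2)/2, 1, sqrt(6)/2 turns ℳ[f](s) into 4 summed integrals
∫ over [0, sqrt(2)/2) of t**4·t^(s-1) joins the sum
∫ t**2*log(t**2)·t^(s-1) over [sqrt(2)/2, 1)
on [1, sqrt(6)/2): add ∫ log(t**2)·t^(s-1) dt
[sqrt(6)/2, ∞) adds the kernel integral of exp(-t**2)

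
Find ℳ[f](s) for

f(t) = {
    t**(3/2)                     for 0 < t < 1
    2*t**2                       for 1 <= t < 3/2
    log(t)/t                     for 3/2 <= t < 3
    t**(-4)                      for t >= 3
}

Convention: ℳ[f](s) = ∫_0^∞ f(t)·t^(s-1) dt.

(324*2**s*(s - 4)*(s + 2)*(s**2 - 2*s + 1) - 324*2**s*(s - 4)*(2*s + 3)*(s**2 - 2*s + 1) - 108*3**s*s*(s - 4)*(s + 2)*(2*s + 3)*log(3) + 108*3**s*s*(s - 4)*(s + 2)*(2*s + 3)*log(2) - 108*3**s*(s - 4)*(s + 2)*(2*s + 3)*log(2) + 108*3**s*(s - 4)*(s + 2)*(2*s + 3) + 108*3**s*(s - 4)*(s + 2)*(2*s + 3)*log(3) + 729*3**s*(s - 4)*(2*s + 3)*(s**2 - 2*s + 1) + 54*6**s*s*(s - 4)*(s + 2)*(2*s + 3)*log(3) - 54*6**s*(s - 4)*(s + 2)*(2*s + 3)*log(3) - 54*6**s*(s - 4)*(s + 2)*(2*s + 3) - 2*6**s*(s + 2)*(2*s + 3)*(s**2 - 2*s + 1))/(162*2**s*(s - 4)*(s + 2)*(2*s + 3)*(s**2 - 2*s + 1))
  -3/2 < Re(s) < 4

cuts at 1, 3/2, 3: linearity sums the 4 kernel integrals
piece [0, 1): integrate t**(3/2) against the kernel
∫ over [1, 3/2) of 2*t**2·t^(s-1) joins the sum
the [3/2, 3) slice contributes ∫ log(t)/t·t^(s-1) dt
over [3, ∞), the kernel integral of t**(-4) enters the sum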